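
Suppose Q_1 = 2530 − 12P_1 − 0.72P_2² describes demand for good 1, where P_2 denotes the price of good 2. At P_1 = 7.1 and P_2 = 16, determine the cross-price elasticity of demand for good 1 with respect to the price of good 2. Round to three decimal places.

-0.163

At P_1 = 7.1 and P_2 = 16: Q_1 = 2260.48.
∂Q_1/∂P_2 = -1.44P_2 = -1.44(16) = -23.0400.
ε = (∂Q_1/∂P_2)(P_2/Q_1) = -23.0400 × (16/2260.48) ≈ -0.163.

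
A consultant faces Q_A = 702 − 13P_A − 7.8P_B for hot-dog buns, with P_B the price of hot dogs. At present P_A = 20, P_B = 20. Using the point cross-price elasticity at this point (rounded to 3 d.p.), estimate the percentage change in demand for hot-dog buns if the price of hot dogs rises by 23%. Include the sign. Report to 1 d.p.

At P_A = 20, P_B = 20: Q_A = 286.
∂Q_A/∂P_B = -7.8.
ε = (∂Q_A/∂P_B)(P_B/Q_A) = -7.8000 × 20/286 ≈ -0.545.
%ΔQ_A ≈ ε × %ΔP_B = -0.545 × (23%) = -12.5%.

-12.5%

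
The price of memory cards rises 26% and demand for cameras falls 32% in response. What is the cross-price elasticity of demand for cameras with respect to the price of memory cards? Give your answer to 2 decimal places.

ε = (%ΔQ of cameras) / (%ΔP of memory cards) = (-32%) / (26%) ≈ -1.23.
Negative cross-price elasticity: complements.

-1.23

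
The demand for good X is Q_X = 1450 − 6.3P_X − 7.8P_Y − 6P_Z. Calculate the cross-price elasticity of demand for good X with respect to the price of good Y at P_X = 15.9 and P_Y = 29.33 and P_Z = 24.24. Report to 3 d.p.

-0.234

At P_X = 15.9 and P_Y = 29.33 and P_Z = 24.24: Q_X = 975.616.
∂Q_X/∂P_Y = -7.8.
ε = (∂Q_X/∂P_Y)(P_Y/Q_X) = -7.8 × (29.33/975.616) ≈ -0.234.
Since ε < 0, good X and good Y are complements.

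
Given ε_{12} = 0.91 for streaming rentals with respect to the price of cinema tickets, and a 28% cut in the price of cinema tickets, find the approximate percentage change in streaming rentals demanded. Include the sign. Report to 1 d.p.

-25.5%

%ΔQ ≈ ε × %ΔP of cinema tickets = 0.91 × (-28%) = -25.5%.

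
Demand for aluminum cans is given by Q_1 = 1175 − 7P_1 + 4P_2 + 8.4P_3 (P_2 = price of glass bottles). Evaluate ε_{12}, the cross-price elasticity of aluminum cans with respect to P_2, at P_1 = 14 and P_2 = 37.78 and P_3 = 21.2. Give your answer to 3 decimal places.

At P_1 = 14 and P_2 = 37.78 and P_3 = 21.2: Q_1 = 1406.2.
∂Q_1/∂P_2 = 4.
ε = (∂Q_1/∂P_2)(P_2/Q_1) = 4 × (37.78/1406.2) ≈ 0.107.

0.107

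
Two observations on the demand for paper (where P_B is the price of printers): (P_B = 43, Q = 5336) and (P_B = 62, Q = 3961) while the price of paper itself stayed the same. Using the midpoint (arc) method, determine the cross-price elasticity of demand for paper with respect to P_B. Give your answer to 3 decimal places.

ΔQ_A = 3961 − 5336 = -1375; ΔP_B = 62 − 43 = 19.
Midpoints: Q̄_A = 4648.5, P̄_B = 52.50.
ε = (ΔQ_A/Q̄_A)/(ΔP_B/P̄_B) = (-1375/4648.5)/(19/52.50) ≈ -0.817.
ε < 0: paper and printers are complements.

-0.817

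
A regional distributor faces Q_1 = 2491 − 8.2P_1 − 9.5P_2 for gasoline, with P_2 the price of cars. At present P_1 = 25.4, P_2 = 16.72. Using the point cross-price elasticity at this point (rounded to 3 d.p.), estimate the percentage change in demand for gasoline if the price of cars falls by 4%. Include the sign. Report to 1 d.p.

At P_1 = 25.4, P_2 = 16.72: Q_1 = 2123.88.
∂Q_1/∂P_2 = -9.5.
ε = (∂Q_1/∂P_2)(P_2/Q_1) = -9.5000 × 16.72/2123.88 ≈ -0.075.
%ΔQ_1 ≈ ε × %ΔP_2 = -0.075 × (-4%) = 0.3%.

0.3%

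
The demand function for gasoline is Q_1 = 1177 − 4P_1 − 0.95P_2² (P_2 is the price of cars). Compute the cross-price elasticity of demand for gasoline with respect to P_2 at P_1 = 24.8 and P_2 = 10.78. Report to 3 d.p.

At P_1 = 24.8 and P_2 = 10.78: Q_1 = 967.402.
∂Q_1/∂P_2 = -1.9P_2 = -1.9(10.78) = -20.4820.
ε = (∂Q_1/∂P_2)(P_2/Q_1) = -20.4820 × (10.78/967.402) ≈ -0.228.

-0.228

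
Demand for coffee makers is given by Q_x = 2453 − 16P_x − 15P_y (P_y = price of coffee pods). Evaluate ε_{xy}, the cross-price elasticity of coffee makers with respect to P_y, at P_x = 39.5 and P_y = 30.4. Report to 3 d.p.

-0.334

At P_x = 39.5 and P_y = 30.4: Q_x = 1365.
∂Q_x/∂P_y = -15.
ε = (∂Q_x/∂P_y)(P_y/Q_x) = -15 × (30.4/1365) ≈ -0.334.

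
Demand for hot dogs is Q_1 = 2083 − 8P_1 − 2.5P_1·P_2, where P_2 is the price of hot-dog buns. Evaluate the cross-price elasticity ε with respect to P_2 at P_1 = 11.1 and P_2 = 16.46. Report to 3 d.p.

At P_1 = 11.1 and P_2 = 16.46: Q_1 = 1537.435.
∂Q_1/∂P_2 = -2.5P_1 = -2.5(11.1) = -27.7500.
ε = (∂Q_1/∂P_2)(P_2/Q_1) = -27.7500 × (16.46/1537.435) ≈ -0.297.

-0.297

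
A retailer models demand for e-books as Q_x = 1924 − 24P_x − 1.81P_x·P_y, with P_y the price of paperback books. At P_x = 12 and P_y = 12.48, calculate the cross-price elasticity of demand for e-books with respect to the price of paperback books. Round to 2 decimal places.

-0.20

At P_x = 12 and P_y = 12.48: Q_x = 1364.934.
∂Q_x/∂P_y = -1.81P_x = -1.81(12) = -21.7200.
ε = (∂Q_x/∂P_y)(P_y/Q_x) = -21.7200 × (12.48/1364.934) ≈ -0.20.
ε < 0: complements.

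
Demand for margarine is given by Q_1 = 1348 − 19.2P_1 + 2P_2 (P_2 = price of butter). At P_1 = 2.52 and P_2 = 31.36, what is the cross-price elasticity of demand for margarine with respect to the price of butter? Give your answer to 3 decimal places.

0.046

At P_1 = 2.52 and P_2 = 31.36: Q_1 = 1362.336.
∂Q_1/∂P_2 = 2.
ε = (∂Q_1/∂P_2)(P_2/Q_1) = 2 × (31.36/1362.336) ≈ 0.046.
Since ε > 0, margarine and butter are substitutes.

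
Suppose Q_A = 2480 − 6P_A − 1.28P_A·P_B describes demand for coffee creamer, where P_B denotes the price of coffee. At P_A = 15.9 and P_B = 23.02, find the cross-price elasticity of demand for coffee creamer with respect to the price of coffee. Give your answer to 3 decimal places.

-0.245

At P_A = 15.9 and P_B = 23.02: Q_A = 1916.097.
∂Q_A/∂P_B = -1.28P_A = -1.28(15.9) = -20.3520.
ε = (∂Q_A/∂P_B)(P_B/Q_A) = -20.3520 × (23.02/1916.097) ≈ -0.245.
ε < 0: complements.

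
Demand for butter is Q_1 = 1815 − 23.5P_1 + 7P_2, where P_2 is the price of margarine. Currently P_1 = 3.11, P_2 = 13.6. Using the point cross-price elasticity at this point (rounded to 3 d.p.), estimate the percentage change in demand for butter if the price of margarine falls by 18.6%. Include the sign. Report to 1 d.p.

-1.0%

At P_1 = 3.11, P_2 = 13.6: Q_1 = 1837.115.
∂Q_1/∂P_2 = 7.
ε = (∂Q_1/∂P_2)(P_2/Q_1) = 7.0000 × 13.6/1837.115 ≈ 0.052.
%ΔQ_1 ≈ ε × %ΔP_2 = 0.052 × (-18.6%) = -1.0%.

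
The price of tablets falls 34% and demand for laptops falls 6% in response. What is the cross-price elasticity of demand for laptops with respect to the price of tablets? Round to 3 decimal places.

ε = (%ΔQ of laptops) / (%ΔP of tablets) = (-6%) / (-34%) ≈ 0.176.
Positive cross-price elasticity: substitutes.

0.176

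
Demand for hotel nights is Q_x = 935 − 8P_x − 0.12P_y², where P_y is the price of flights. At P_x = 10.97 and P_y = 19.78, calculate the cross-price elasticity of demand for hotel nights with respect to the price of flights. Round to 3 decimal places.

At P_x = 10.97 and P_y = 19.78: Q_x = 800.290.
∂Q_x/∂P_y = -0.24P_y = -0.24(19.78) = -4.7472.
ε = (∂Q_x/∂P_y)(P_y/Q_x) = -4.7472 × (19.78/800.290) ≈ -0.117.
ε < 0: complements.

-0.117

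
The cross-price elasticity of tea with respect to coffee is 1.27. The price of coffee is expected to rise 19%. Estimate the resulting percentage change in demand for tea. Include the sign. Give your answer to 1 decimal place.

24.1%

%ΔQ ≈ ε × %ΔP of coffee = 1.27 × (19%) = 24.1%.
Demand for tea rises by about 24.1%.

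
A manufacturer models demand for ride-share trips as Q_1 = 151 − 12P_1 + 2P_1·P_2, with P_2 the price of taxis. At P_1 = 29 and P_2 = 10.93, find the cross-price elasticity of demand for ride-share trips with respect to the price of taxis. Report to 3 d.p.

At P_1 = 29 and P_2 = 10.93: Q_1 = 436.94.
∂Q_1/∂P_2 = 2P_1 = 2(29) = 58.0000.
ε = (∂Q_1/∂P_2)(P_2/Q_1) = 58.0000 × (10.93/436.94) ≈ 1.451.

1.451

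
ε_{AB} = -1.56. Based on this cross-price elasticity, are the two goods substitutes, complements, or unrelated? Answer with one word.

complements

ε = -1.56 < 0, so a higher price of good B lowers demand for good A: complements.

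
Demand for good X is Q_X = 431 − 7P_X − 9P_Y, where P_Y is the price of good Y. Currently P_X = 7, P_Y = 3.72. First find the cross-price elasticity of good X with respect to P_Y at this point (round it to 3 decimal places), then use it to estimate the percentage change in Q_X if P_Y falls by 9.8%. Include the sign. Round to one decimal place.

At P_X = 7, P_Y = 3.72: Q_X = 348.52.
∂Q_X/∂P_Y = -9.
ε = (∂Q_X/∂P_Y)(P_Y/Q_X) = -9.0000 × 3.72/348.52 ≈ -0.096.
%ΔQ_X ≈ ε × %ΔP_Y = -0.096 × (-9.8%) = 0.9%.

0.9%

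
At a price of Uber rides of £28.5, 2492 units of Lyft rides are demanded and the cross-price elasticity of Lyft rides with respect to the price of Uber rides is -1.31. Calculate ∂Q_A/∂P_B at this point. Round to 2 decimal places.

ε = (∂Q_A/∂P_B)·(P_B/Q_A) ⇒ ∂Q_A/∂P_B = ε·Q_A/P_B = -1.31 × 2492/28.5 ≈ -114.54.

-114.54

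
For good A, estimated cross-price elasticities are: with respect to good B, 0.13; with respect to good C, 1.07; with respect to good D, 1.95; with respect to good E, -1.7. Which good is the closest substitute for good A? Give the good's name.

Substitutes have ε > 0. Among the positive values, 1.95 (good D) is largest.

good D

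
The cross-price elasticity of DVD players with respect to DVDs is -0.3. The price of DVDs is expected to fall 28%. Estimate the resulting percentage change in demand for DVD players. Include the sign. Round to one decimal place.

8.4%

%ΔQ ≈ ε × %ΔP of DVDs = -0.3 × (-28%) = 8.4%.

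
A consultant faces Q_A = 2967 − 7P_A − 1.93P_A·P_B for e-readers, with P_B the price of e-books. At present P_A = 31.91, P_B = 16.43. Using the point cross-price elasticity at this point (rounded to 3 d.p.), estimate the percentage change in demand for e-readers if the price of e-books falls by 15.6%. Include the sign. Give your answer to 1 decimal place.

At P_A = 31.91, P_B = 16.43: Q_A = 1731.767.
∂Q_A/∂P_B = -1.93P_A = -61.5863.
ε = (∂Q_A/∂P_B)(P_B/Q_A) = -61.5863 × 16.43/1731.767 ≈ -0.584.
%ΔQ_A ≈ ε × %ΔP_B = -0.584 × (-15.6%) = 9.1%.

9.1%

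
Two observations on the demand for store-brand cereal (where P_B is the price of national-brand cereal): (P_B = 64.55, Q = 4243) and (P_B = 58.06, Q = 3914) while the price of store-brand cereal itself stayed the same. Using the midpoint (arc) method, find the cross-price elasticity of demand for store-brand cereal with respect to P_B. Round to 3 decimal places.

0.762

ΔQ_A = 3914 − 4243 = -329; ΔP_B = 58.06 − 64.55 = -6.49.
Midpoints: Q̄_A = 4078.5, P̄_B = 61.30.
ε = (ΔQ_A/Q̄_A)/(ΔP_B/P̄_B) = (-329/4078.5)/(-6.49/61.30) ≈ 0.762.
ε > 0: store-brand cereal and national-brand cereal are substitutes.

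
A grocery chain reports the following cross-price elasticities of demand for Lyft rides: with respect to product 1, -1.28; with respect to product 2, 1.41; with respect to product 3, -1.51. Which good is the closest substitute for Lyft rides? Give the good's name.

Substitutes have ε > 0. Among the positive values, 1.41 (product 2) is largest.

product 2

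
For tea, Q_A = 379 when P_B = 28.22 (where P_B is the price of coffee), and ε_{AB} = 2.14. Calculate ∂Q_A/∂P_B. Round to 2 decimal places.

28.74

ε = (∂Q_A/∂P_B)·(P_B/Q_A) ⇒ ∂Q_A/∂P_B = ε·Q_A/P_B = 2.14 × 379/28.22 ≈ 28.74.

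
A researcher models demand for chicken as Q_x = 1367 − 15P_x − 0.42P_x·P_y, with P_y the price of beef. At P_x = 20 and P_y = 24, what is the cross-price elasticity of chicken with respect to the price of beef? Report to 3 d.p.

-0.233

At P_x = 20 and P_y = 24: Q_x = 865.4.
∂Q_x/∂P_y = -0.42P_x = -0.42(20) = -8.4000.
ε = (∂Q_x/∂P_y)(P_y/Q_x) = -8.4000 × (24/865.4) ≈ -0.233.
ε < 0: complements.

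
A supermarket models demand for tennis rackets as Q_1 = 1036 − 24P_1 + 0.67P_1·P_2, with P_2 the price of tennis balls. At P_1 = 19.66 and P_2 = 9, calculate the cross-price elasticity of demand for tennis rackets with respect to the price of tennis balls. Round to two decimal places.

At P_1 = 19.66 and P_2 = 9: Q_1 = 682.710.
∂Q_1/∂P_2 = 0.67P_1 = 0.67(19.66) = 13.1722.
ε = (∂Q_1/∂P_2)(P_2/Q_1) = 13.1722 × (9/682.710) ≈ 0.17.

0.17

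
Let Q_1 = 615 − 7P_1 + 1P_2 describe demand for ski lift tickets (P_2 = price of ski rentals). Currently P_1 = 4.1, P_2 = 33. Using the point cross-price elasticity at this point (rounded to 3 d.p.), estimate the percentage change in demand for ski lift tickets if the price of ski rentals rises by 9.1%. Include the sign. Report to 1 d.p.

0.5%

At P_1 = 4.1, P_2 = 33: Q_1 = 619.3.
∂Q_1/∂P_2 = 1.
ε = (∂Q_1/∂P_2)(P_2/Q_1) = 1.0000 × 33/619.3 ≈ 0.053.
%ΔQ_1 ≈ ε × %ΔP_2 = 0.053 × (9.1%) = 0.5%.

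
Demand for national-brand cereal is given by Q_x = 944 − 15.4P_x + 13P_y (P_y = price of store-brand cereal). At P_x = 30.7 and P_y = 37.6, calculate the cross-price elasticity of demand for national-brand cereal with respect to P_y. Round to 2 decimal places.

0.51

At P_x = 30.7 and P_y = 37.6: Q_x = 960.02.
∂Q_x/∂P_y = 13.
ε = (∂Q_x/∂P_y)(P_y/Q_x) = 13 × (37.6/960.02) ≈ 0.51.
Since ε > 0, national-brand cereal and store-brand cereal are substitutes.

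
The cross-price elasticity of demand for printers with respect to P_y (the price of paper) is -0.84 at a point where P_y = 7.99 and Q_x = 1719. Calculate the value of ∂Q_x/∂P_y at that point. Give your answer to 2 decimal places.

-180.72

ε = (∂Q_x/∂P_y)·(P_y/Q_x) ⇒ ∂Q_x/∂P_y = ε·Q_x/P_y = -0.84 × 1719/7.99 ≈ -180.72.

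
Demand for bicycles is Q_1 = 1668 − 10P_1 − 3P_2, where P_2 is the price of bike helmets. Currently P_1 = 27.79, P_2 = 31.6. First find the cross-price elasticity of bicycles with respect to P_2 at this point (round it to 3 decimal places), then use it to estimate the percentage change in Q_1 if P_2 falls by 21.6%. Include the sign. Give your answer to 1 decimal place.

At P_1 = 27.79, P_2 = 31.6: Q_1 = 1295.3.
∂Q_1/∂P_2 = -3.
ε = (∂Q_1/∂P_2)(P_2/Q_1) = -3.0000 × 31.6/1295.3 ≈ -0.073.
%ΔQ_1 ≈ ε × %ΔP_2 = -0.073 × (-21.6%) = 1.6%.

1.6%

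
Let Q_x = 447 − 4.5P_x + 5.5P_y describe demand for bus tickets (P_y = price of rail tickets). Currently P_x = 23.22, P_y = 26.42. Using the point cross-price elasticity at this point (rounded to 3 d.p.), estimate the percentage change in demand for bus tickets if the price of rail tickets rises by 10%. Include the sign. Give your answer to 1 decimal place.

3.0%

At P_x = 23.22, P_y = 26.42: Q_x = 487.82.
∂Q_x/∂P_y = 5.5.
ε = (∂Q_x/∂P_y)(P_y/Q_x) = 5.5000 × 26.42/487.82 ≈ 0.298.
%ΔQ_x ≈ ε × %ΔP_y = 0.298 × (10%) = 3.0%.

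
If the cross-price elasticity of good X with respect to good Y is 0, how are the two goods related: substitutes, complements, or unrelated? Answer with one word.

unrelated

ε = 0: demand for good X does not respond to good Y's price; the goods are unrelated.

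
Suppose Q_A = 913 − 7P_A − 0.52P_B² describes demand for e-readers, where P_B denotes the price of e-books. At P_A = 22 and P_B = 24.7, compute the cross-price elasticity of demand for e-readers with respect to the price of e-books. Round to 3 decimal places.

-1.436

At P_A = 22 and P_B = 24.7: Q_A = 441.753.
∂Q_A/∂P_B = -1.04P_B = -1.04(24.7) = -25.6880.
ε = (∂Q_A/∂P_B)(P_B/Q_A) = -25.6880 × (24.7/441.753) ≈ -1.436.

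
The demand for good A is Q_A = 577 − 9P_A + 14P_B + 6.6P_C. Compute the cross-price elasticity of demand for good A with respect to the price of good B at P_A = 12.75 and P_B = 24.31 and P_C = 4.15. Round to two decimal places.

0.41

At P_A = 12.75 and P_B = 24.31 and P_C = 4.15: Q_A = 829.98.
∂Q_A/∂P_B = 14.
ε = (∂Q_A/∂P_B)(P_B/Q_A) = 14 × (24.31/829.98) ≈ 0.41.
Since ε > 0, good A and good B are substitutes.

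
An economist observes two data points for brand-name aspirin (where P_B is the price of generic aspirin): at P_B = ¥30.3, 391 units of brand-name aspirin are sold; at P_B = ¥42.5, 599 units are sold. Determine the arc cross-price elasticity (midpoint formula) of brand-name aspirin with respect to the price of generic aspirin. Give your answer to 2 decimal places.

1.25

ΔQ_A = 599 − 391 = 208; ΔP_B = 42.5 − 30.3 = 12.2.
Midpoints: Q̄_A = 495.0, P̄_B = 36.40.
ε = (ΔQ_A/Q̄_A)/(ΔP_B/P̄_B) = (208/495.0)/(12.2/36.40) ≈ 1.25.
ε > 0: brand-name aspirin and generic aspirin are substitutes.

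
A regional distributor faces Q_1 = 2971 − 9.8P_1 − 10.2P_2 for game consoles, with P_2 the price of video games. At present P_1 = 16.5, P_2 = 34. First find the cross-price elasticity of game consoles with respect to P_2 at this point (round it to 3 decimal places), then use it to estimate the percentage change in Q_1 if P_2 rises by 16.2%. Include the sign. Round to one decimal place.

At P_1 = 16.5, P_2 = 34: Q_1 = 2462.5.
∂Q_1/∂P_2 = -10.2.
ε = (∂Q_1/∂P_2)(P_2/Q_1) = -10.2000 × 34/2462.5 ≈ -0.141.
%ΔQ_1 ≈ ε × %ΔP_2 = -0.141 × (16.2%) = -2.3%.

-2.3%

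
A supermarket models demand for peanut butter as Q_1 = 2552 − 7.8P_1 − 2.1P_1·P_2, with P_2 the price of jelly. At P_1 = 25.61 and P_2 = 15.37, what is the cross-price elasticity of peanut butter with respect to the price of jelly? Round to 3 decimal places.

-0.542

At P_1 = 25.61 and P_2 = 15.37: Q_1 = 1525.628.
∂Q_1/∂P_2 = -2.1P_1 = -2.1(25.61) = -53.7810.
ε = (∂Q_1/∂P_2)(P_2/Q_1) = -53.7810 × (15.37/1525.628) ≈ -0.542.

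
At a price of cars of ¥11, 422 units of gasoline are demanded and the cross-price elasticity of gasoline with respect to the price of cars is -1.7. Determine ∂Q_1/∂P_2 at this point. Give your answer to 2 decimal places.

-65.22

ε = (∂Q_1/∂P_2)·(P_2/Q_1) ⇒ ∂Q_1/∂P_2 = ε·Q_1/P_2 = -1.7 × 422/11 ≈ -65.22.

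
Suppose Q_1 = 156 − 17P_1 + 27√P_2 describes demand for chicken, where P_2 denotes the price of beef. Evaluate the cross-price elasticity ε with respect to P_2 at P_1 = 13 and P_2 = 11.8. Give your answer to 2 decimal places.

1.67

At P_1 = 13 and P_2 = 11.8: Q_1 = 27.748.
∂Q_1/∂P_2 = 27/(2√P_2) = 27/(2√11.8) = 3.9300.
ε = (∂Q_1/∂P_2)(P_2/Q_1) = 3.9300 × (11.8/27.748) ≈ 1.67.
ε > 0: substitutes.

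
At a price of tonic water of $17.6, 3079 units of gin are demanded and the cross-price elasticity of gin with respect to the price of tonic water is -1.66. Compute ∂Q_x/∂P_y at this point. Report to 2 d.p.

-290.41

ε = (∂Q_x/∂P_y)·(P_y/Q_x) ⇒ ∂Q_x/∂P_y = ε·Q_x/P_y = -1.66 × 3079/17.6 ≈ -290.41.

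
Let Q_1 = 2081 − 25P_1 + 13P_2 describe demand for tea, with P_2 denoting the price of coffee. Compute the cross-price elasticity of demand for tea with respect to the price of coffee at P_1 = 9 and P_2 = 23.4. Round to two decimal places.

0.14

At P_1 = 9 and P_2 = 23.4: Q_1 = 2160.2.
∂Q_1/∂P_2 = 13.
ε = (∂Q_1/∂P_2)(P_2/Q_1) = 13 × (23.4/2160.2) ≈ 0.14.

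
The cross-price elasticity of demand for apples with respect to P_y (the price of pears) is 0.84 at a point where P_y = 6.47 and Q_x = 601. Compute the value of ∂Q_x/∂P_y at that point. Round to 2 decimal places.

ε = (∂Q_x/∂P_y)·(P_y/Q_x) ⇒ ∂Q_x/∂P_y = ε·Q_x/P_y = 0.84 × 601/6.47 ≈ 78.03.

78.03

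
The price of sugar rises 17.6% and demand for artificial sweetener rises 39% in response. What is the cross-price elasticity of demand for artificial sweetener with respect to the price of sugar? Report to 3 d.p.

2.216

ε = (%ΔQ of artificial sweetener) / (%ΔP of sugar) = (39%) / (17.6%) ≈ 2.216.
Positive cross-price elasticity: substitutes.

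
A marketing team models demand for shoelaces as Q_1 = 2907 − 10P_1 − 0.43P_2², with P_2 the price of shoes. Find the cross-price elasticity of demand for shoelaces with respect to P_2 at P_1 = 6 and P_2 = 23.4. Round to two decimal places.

At P_1 = 6 and P_2 = 23.4: Q_1 = 2611.549.
∂Q_1/∂P_2 = -0.86P_2 = -0.86(23.4) = -20.1240.
ε = (∂Q_1/∂P_2)(P_2/Q_1) = -20.1240 × (23.4/2611.549) ≈ -0.18.
ε < 0: complements.

-0.18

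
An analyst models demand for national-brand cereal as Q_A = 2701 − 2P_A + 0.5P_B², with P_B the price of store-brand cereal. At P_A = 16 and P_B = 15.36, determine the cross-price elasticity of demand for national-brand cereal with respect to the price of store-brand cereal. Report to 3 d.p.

At P_A = 16 and P_B = 15.36: Q_A = 2786.965.
∂Q_A/∂P_B = 1P_B = 1(15.36) = 15.3600.
ε = (∂Q_A/∂P_B)(P_B/Q_A) = 15.3600 × (15.36/2786.965) ≈ 0.085.

0.085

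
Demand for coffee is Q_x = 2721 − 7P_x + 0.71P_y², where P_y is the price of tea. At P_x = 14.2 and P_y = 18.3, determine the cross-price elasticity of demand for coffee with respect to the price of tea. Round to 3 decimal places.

0.166

At P_x = 14.2 and P_y = 18.3: Q_x = 2859.372.
∂Q_x/∂P_y = 1.42P_y = 1.42(18.3) = 25.9860.
ε = (∂Q_x/∂P_y)(P_y/Q_x) = 25.9860 × (18.3/2859.372) ≈ 0.166.
ε > 0: substitutes.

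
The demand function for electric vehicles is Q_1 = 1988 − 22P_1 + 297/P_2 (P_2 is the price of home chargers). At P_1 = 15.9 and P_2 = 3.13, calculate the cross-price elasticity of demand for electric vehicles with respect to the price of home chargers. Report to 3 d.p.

-0.055

At P_1 = 15.9 and P_2 = 3.13: Q_1 = 1733.088.
∂Q_1/∂P_2 = −297/P_2² = -30.3157.
ε = (∂Q_1/∂P_2)(P_2/Q_1) = -30.3157 × (3.13/1733.088) ≈ -0.055.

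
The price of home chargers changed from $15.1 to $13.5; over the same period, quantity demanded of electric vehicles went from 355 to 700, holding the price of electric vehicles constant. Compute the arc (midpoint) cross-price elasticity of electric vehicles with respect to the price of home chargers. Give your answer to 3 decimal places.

-5.845

ΔQ_A = 700 − 355 = 345; ΔP_B = 13.5 − 15.1 = -1.6.
Midpoints: Q̄_A = 527.5, P̄_B = 14.30.
ε = (ΔQ_A/Q̄_A)/(ΔP_B/P̄_B) = (345/527.5)/(-1.6/14.30) ≈ -5.845.
ε < 0: electric vehicles and home chargers are complements.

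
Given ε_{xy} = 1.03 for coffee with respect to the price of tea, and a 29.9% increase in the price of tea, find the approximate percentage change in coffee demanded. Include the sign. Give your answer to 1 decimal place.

30.8%

%ΔQ ≈ ε × %ΔP of tea = 1.03 × (29.9%) = 30.8%.
Demand for coffee rises by about 30.8%.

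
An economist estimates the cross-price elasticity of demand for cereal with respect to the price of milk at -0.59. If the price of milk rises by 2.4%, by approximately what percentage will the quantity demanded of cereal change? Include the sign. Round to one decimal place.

-1.4%

%ΔQ ≈ ε × %ΔP of milk = -0.59 × (2.4%) = -1.4%.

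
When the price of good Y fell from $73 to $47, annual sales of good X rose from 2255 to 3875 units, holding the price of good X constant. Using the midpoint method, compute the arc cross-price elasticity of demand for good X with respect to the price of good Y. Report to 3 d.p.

-1.220

ΔQ_X = 3875 − 2255 = 1620; ΔP_Y = 47 − 73 = -26.
Midpoints: Q̄_X = 3065.0, P̄_Y = 60.00.
ε = (ΔQ_X/Q̄_X)/(ΔP_Y/P̄_Y) = (1620/3065.0)/(-26/60.00) ≈ -1.220.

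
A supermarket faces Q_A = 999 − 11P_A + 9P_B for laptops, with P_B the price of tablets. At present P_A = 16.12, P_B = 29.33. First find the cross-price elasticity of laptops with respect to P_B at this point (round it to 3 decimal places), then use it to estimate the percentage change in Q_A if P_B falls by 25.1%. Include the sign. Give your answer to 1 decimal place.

At P_A = 16.12, P_B = 29.33: Q_A = 1085.65.
∂Q_A/∂P_B = 9.
ε = (∂Q_A/∂P_B)(P_B/Q_A) = 9.0000 × 29.33/1085.65 ≈ 0.243.
%ΔQ_A ≈ ε × %ΔP_B = 0.243 × (-25.1%) = -6.1%.

-6.1%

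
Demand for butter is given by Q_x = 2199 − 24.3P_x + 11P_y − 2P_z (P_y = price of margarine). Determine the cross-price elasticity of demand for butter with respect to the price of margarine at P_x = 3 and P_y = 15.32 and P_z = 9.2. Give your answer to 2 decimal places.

At P_x = 3 and P_y = 15.32 and P_z = 9.2: Q_x = 2276.22.
∂Q_x/∂P_y = 11.
ε = (∂Q_x/∂P_y)(P_y/Q_x) = 11 × (15.32/2276.22) ≈ 0.07.

0.07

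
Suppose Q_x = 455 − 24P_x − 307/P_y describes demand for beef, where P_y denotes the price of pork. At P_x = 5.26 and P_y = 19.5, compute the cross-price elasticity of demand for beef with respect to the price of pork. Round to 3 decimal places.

0.050

At P_x = 5.26 and P_y = 19.5: Q_x = 313.016.
∂Q_x/∂P_y = 307/P_y² = 0.8074.
ε = (∂Q_x/∂P_y)(P_y/Q_x) = 0.8074 × (19.5/313.016) ≈ 0.050.
ε > 0: substitutes.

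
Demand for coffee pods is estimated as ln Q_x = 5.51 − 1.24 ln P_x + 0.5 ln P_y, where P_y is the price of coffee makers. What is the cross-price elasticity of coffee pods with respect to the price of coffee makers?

In a log-linear (constant-elasticity) demand function, the coefficient on ln P_y is the cross-price elasticity.
ε = 0.50. Positive, so coffee pods and coffee makers are substitutes.

0.50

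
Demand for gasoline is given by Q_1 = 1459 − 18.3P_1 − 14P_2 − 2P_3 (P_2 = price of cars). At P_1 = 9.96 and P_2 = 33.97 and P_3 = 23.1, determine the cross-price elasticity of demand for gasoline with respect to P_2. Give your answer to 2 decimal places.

At P_1 = 9.96 and P_2 = 33.97 and P_3 = 23.1: Q_1 = 754.952.
∂Q_1/∂P_2 = -14.
ε = (∂Q_1/∂P_2)(P_2/Q_1) = -14 × (33.97/754.952) ≈ -0.63.
Since ε < 0, gasoline and cars are complements.

-0.63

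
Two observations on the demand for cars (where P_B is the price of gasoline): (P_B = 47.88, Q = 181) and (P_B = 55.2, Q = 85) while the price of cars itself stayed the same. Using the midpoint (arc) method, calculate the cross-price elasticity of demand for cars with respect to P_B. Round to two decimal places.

ΔQ_A = 85 − 181 = -96; ΔP_B = 55.2 − 47.88 = 7.32.
Midpoints: Q̄_A = 133.0, P̄_B = 51.54.
ε = (ΔQ_A/Q̄_A)/(ΔP_B/P̄_B) = (-96/133.0)/(7.32/51.54) ≈ -5.08.
ε < 0: cars and gasoline are complements.

-5.08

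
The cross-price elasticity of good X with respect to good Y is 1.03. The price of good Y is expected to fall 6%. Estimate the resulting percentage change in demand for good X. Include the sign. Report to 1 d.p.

%ΔQ ≈ ε × %ΔP of good Y = 1.03 × (-6%) = -6.2%.
Demand for good X falls by about 6.2%.

-6.2%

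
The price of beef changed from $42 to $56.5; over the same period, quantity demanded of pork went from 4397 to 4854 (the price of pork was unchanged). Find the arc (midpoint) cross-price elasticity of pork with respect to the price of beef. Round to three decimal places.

ΔQ_A = 4854 − 4397 = 457; ΔP_B = 56.5 − 42 = 14.5.
Midpoints: Q̄_A = 4625.5, P̄_B = 49.25.
ε = (ΔQ_A/Q̄_A)/(ΔP_B/P̄_B) = (457/4625.5)/(14.5/49.25) ≈ 0.336.

0.336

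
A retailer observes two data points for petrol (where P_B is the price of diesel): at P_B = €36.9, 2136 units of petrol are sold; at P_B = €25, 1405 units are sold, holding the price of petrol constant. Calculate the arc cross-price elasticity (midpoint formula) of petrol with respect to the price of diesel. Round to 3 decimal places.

1.074

ΔQ_A = 1405 − 2136 = -731; ΔP_B = 25 − 36.9 = -11.9.
Midpoints: Q̄_A = 1770.5, P̄_B = 30.95.
ε = (ΔQ_A/Q̄_A)/(ΔP_B/P̄_B) = (-731/1770.5)/(-11.9/30.95) ≈ 1.074.
ε > 0: petrol and diesel are substitutes.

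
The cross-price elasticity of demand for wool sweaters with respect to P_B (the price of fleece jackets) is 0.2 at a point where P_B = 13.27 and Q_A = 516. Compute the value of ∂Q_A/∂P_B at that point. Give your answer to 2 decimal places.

ε = (∂Q_A/∂P_B)·(P_B/Q_A) ⇒ ∂Q_A/∂P_B = ε·Q_A/P_B = 0.2 × 516/13.27 ≈ 7.78.

7.78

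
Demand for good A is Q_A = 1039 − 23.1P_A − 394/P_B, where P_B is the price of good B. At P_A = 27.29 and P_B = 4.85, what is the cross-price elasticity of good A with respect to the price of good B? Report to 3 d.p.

At P_A = 27.29 and P_B = 4.85: Q_A = 327.364.
∂Q_A/∂P_B = 394/P_B² = 16.7499.
ε = (∂Q_A/∂P_B)(P_B/Q_A) = 16.7499 × (4.85/327.364) ≈ 0.248.

0.248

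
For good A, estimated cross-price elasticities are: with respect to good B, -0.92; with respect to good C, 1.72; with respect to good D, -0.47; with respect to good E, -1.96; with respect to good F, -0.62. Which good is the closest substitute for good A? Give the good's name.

good C

Substitutes have ε > 0. Among the positive values, 1.72 (good C) is largest.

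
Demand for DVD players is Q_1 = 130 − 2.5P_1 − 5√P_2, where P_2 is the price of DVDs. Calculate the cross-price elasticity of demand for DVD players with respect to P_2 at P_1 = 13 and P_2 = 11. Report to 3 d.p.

At P_1 = 13 and P_2 = 11: Q_1 = 80.917.
∂Q_1/∂P_2 = -5/(2√P_2) = -5/(2√11) = -0.7538.
ε = (∂Q_1/∂P_2)(P_2/Q_1) = -0.7538 × (11/80.917) ≈ -0.102.

-0.102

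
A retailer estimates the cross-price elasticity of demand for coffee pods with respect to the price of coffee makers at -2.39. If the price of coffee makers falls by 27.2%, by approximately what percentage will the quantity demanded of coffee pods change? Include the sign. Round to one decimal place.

%ΔQ ≈ ε × %ΔP of coffee makers = -2.39 × (-27.2%) = 65.0%.
Demand for coffee pods rises by about 65.0%.

65.0%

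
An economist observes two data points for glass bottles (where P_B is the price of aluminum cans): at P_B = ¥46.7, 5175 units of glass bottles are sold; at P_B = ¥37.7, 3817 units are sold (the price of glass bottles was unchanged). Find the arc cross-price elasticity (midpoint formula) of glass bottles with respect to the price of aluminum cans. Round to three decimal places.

ΔQ_A = 3817 − 5175 = -1358; ΔP_B = 37.7 − 46.7 = -9.
Midpoints: Q̄_A = 4496.0, P̄_B = 42.20.
ε = (ΔQ_A/Q̄_A)/(ΔP_B/P̄_B) = (-1358/4496.0)/(-9/42.20) ≈ 1.416.
ε > 0: glass bottles and aluminum cans are substitutes.

1.416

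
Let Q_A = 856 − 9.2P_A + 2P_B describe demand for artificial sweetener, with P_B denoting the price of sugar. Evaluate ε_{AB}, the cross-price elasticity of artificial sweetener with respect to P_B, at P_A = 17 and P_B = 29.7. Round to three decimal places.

At P_A = 17 and P_B = 29.7: Q_A = 759.
∂Q_A/∂P_B = 2.
ε = (∂Q_A/∂P_B)(P_B/Q_A) = 2 × (29.7/759) ≈ 0.078.
Since ε > 0, artificial sweetener and sugar are substitutes.

0.078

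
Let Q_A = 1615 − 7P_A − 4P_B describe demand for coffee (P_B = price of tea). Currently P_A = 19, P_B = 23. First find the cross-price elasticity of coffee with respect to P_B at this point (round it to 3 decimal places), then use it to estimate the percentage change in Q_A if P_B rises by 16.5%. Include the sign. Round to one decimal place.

-1.1%

At P_A = 19, P_B = 23: Q_A = 1390.
∂Q_A/∂P_B = -4.
ε = (∂Q_A/∂P_B)(P_B/Q_A) = -4.0000 × 23/1390 ≈ -0.066.
%ΔQ_A ≈ ε × %ΔP_B = -0.066 × (16.5%) = -1.1%.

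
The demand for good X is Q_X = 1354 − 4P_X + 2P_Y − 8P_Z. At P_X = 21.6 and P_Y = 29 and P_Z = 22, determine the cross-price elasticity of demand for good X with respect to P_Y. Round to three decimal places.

0.050

At P_X = 21.6 and P_Y = 29 and P_Z = 22: Q_X = 1149.6.
∂Q_X/∂P_Y = 2.
ε = (∂Q_X/∂P_Y)(P_Y/Q_X) = 2 × (29/1149.6) ≈ 0.050.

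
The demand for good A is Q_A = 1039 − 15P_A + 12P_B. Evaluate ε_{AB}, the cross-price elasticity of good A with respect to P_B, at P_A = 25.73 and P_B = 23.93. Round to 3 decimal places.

0.305

At P_A = 25.73 and P_B = 23.93: Q_A = 940.21.
∂Q_A/∂P_B = 12.
ε = (∂Q_A/∂P_B)(P_B/Q_A) = 12 × (23.93/940.21) ≈ 0.305.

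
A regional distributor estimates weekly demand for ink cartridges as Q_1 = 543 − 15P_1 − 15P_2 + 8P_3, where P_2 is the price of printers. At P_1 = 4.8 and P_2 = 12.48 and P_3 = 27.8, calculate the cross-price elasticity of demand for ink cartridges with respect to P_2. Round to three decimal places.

-0.370

At P_1 = 4.8 and P_2 = 12.48 and P_3 = 27.8: Q_1 = 506.2.
∂Q_1/∂P_2 = -15.
ε = (∂Q_1/∂P_2)(P_2/Q_1) = -15 × (12.48/506.2) ≈ -0.370.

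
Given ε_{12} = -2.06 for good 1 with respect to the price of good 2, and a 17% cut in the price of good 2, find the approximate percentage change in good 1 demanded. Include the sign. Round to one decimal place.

35.0%

%ΔQ ≈ ε × %ΔP of good 2 = -2.06 × (-17%) = 35.0%.
Demand for good 1 rises by about 35.0%.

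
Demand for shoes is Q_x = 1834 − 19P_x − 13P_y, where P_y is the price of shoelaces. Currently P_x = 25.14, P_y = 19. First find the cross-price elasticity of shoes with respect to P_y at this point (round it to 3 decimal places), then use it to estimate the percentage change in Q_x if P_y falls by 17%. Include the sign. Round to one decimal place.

3.8%

At P_x = 25.14, P_y = 19: Q_x = 1109.34.
∂Q_x/∂P_y = -13.
ε = (∂Q_x/∂P_y)(P_y/Q_x) = -13.0000 × 19/1109.34 ≈ -0.223.
%ΔQ_x ≈ ε × %ΔP_y = -0.223 × (-17%) = 3.8%.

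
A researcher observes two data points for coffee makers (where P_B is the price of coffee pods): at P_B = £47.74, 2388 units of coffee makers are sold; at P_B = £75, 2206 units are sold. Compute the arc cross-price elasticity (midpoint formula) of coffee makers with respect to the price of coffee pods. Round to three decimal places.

ΔQ_A = 2206 − 2388 = -182; ΔP_B = 75 − 47.74 = 27.26.
Midpoints: Q̄_A = 2297.0, P̄_B = 61.37.
ε = (ΔQ_A/Q̄_A)/(ΔP_B/P̄_B) = (-182/2297.0)/(27.26/61.37) ≈ -0.178.
ε < 0: coffee makers and coffee pods are complements.

-0.178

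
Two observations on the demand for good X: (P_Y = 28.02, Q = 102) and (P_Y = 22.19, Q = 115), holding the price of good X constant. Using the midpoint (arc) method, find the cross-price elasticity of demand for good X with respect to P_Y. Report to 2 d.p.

-0.52

ΔQ_X = 115 − 102 = 13; ΔP_Y = 22.19 − 28.02 = -5.83.
Midpoints: Q̄_X = 108.5, P̄_Y = 25.11.
ε = (ΔQ_X/Q̄_X)/(ΔP_Y/P̄_Y) = (13/108.5)/(-5.83/25.11) ≈ -0.52.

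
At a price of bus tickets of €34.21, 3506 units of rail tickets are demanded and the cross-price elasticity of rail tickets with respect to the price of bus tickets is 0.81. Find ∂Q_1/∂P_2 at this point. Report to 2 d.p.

83.01

ε = (∂Q_1/∂P_2)·(P_2/Q_1) ⇒ ∂Q_1/∂P_2 = ε·Q_1/P_2 = 0.81 × 3506/34.21 ≈ 83.01.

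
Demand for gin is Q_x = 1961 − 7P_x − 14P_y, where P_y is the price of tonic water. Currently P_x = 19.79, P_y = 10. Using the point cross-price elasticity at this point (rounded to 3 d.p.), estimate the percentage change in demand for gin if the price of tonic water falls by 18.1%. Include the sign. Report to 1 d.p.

At P_x = 19.79, P_y = 10: Q_x = 1682.47.
∂Q_x/∂P_y = -14.
ε = (∂Q_x/∂P_y)(P_y/Q_x) = -14.0000 × 10/1682.47 ≈ -0.083.
%ΔQ_x ≈ ε × %ΔP_y = -0.083 × (-18.1%) = 1.5%.

1.5%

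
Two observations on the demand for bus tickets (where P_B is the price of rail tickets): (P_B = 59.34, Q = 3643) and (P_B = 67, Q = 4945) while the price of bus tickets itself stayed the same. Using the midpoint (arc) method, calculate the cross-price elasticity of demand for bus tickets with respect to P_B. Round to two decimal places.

ΔQ_A = 4945 − 3643 = 1302; ΔP_B = 67 − 59.34 = 7.66.
Midpoints: Q̄_A = 4294.0, P̄_B = 63.17.
ε = (ΔQ_A/Q̄_A)/(ΔP_B/P̄_B) = (1302/4294.0)/(7.66/63.17) ≈ 2.50.

2.50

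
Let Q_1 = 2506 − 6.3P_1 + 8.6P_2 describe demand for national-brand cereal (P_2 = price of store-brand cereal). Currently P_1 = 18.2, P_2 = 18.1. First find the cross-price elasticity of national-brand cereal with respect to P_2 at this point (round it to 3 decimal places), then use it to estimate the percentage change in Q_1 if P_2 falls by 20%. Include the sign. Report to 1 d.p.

-1.2%

At P_1 = 18.2, P_2 = 18.1: Q_1 = 2547.
∂Q_1/∂P_2 = 8.6.
ε = (∂Q_1/∂P_2)(P_2/Q_1) = 8.6000 × 18.1/2547 ≈ 0.061.
%ΔQ_1 ≈ ε × %ΔP_2 = 0.061 × (-20%) = -1.2%.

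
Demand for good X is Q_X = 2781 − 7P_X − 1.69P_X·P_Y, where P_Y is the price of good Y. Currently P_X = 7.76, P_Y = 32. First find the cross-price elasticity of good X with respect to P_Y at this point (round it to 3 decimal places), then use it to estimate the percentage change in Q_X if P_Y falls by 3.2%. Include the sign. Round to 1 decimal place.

At P_X = 7.76, P_Y = 32: Q_X = 2307.019.
∂Q_X/∂P_Y = -1.69P_X = -13.1144.
ε = (∂Q_X/∂P_Y)(P_Y/Q_X) = -13.1144 × 32/2307.019 ≈ -0.182.
%ΔQ_X ≈ ε × %ΔP_Y = -0.182 × (-3.2%) = 0.6%.

0.6%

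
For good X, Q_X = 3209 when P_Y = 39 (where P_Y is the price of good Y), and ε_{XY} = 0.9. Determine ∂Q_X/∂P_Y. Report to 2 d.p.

74.05

ε = (∂Q_X/∂P_Y)·(P_Y/Q_X) ⇒ ∂Q_X/∂P_Y = ε·Q_X/P_Y = 0.9 × 3209/39 ≈ 74.05.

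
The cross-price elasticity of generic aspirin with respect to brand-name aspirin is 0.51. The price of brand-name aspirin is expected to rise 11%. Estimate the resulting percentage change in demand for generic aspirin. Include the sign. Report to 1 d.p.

%ΔQ ≈ ε × %ΔP of brand-name aspirin = 0.51 × (11%) = 5.6%.

5.6%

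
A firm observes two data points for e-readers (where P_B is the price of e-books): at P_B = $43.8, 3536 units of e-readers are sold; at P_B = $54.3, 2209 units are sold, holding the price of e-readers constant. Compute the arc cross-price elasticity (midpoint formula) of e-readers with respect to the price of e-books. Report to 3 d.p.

ΔQ_A = 2209 − 3536 = -1327; ΔP_B = 54.3 − 43.8 = 10.5.
Midpoints: Q̄_A = 2872.5, P̄_B = 49.05.
ε = (ΔQ_A/Q̄_A)/(ΔP_B/P̄_B) = (-1327/2872.5)/(10.5/49.05) ≈ -2.158.

-2.158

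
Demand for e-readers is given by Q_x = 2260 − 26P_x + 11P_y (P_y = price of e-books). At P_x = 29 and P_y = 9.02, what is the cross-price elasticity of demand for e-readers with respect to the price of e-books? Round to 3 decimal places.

0.062

At P_x = 29 and P_y = 9.02: Q_x = 1605.22.
∂Q_x/∂P_y = 11.
ε = (∂Q_x/∂P_y)(P_y/Q_x) = 11 × (9.02/1605.22) ≈ 0.062.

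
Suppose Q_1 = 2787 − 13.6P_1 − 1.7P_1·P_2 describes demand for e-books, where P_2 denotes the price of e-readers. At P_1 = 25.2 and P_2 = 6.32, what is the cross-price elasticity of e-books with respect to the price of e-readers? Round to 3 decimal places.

-0.125

At P_1 = 25.2 and P_2 = 6.32: Q_1 = 2173.531.
∂Q_1/∂P_2 = -1.7P_1 = -1.7(25.2) = -42.8400.
ε = (∂Q_1/∂P_2)(P_2/Q_1) = -42.8400 × (6.32/2173.531) ≈ -0.125.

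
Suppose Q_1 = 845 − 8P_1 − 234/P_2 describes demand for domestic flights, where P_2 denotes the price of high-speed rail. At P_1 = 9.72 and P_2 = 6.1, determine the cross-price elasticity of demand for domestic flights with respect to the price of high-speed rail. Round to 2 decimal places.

0.05

At P_1 = 9.72 and P_2 = 6.1: Q_1 = 728.879.
∂Q_1/∂P_2 = 234/P_2² = 6.2886.
ε = (∂Q_1/∂P_2)(P_2/Q_1) = 6.2886 × (6.1/728.879) ≈ 0.05.
ε > 0: substitutes.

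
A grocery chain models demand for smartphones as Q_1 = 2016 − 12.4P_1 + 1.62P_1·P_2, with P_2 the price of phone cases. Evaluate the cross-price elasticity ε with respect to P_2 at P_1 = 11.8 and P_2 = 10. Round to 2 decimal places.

0.09

At P_1 = 11.8 and P_2 = 10: Q_1 = 2060.84.
∂Q_1/∂P_2 = 1.62P_1 = 1.62(11.8) = 19.1160.
ε = (∂Q_1/∂P_2)(P_2/Q_1) = 19.1160 × (10/2060.84) ≈ 0.09.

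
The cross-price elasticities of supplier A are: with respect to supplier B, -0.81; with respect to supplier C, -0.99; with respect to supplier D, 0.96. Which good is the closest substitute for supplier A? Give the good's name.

Substitutes have ε > 0. Among the positive values, 0.96 (supplier D) is largest.

supplier D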